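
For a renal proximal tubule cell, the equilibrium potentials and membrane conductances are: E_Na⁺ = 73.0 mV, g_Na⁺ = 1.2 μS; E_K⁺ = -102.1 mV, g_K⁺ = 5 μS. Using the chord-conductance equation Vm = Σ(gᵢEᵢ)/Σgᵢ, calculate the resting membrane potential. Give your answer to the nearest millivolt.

-68 mV

Σ gᵢEᵢ = 1.2·(73.0) + 5·(-102.1) = -422.90
Σ gᵢ = 1.2 + 5 = 6.2
Vm = -422.90 / 6.2 = -68.21 mV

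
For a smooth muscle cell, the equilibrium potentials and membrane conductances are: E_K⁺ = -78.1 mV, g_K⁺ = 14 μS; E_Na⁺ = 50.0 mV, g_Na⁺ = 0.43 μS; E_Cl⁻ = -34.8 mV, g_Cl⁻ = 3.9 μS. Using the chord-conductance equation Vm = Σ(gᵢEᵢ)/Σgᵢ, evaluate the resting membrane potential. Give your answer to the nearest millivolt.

-66 mV

Σ gᵢEᵢ = 14·(-78.1) + 0.43·(50.0) + 3.9·(-34.8) = -1207.62
Σ gᵢ = 14 + 0.43 + 3.9 = 18.33
Vm = -1207.62 / 18.33 = -65.88 mV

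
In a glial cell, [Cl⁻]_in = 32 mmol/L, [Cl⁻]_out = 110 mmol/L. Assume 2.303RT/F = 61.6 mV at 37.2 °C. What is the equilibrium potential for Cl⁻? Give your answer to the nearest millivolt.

E = (61.6/z) · log₁₀([Cl⁻]_out/[Cl⁻]_in) with z = -1.
For an anion, dividing by z = -1 reverses the sign.
= (61.6/-1) · log₁₀(110/32) = -61.60 · log₁₀(3.438)
= -61.60 · (0.5362) = -33.03 mV

-33 mV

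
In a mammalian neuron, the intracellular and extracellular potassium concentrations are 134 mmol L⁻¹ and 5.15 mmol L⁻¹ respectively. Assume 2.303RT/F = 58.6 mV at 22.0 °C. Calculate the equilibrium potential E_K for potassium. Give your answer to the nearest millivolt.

E = (58.6/z) · log₁₀([K⁺]_out/[K⁺]_in) with z = +1.
= (58.6/1) · log₁₀(5.15/134) = 58.60 · log₁₀(0.03843)
= 58.60 · (-1.4153) = -82.94 mV

-83 mV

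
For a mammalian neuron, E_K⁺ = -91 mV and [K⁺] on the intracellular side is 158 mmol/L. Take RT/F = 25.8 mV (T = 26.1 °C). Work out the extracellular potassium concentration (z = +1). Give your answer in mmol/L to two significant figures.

Nernst: E = (25.8/1) · ln([out]/[in]), so ln([out]/[in]) = -91.0 × 1 / 25.8 = -3.5271.
[out]/[in] = e^(-3.5271) = 0.02939.
[out] = 0.02939 × 158 = 4.643 mmol/L.

4.6 mmol/L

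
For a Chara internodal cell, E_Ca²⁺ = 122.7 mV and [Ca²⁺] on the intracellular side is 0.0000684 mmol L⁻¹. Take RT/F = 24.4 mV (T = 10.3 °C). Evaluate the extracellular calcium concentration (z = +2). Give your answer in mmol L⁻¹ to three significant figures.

Nernst: E = (24.4/2) · ln([out]/[in]), so ln([out]/[in]) = 122.7 × 2 / 24.4 = 10.0574.
[out]/[in] = e^(10.0574) = 2.333e+04.
[out] = 2.333e+04 × 0.0000684 = 1.596 mmol L⁻¹.

1.60 mmol L⁻¹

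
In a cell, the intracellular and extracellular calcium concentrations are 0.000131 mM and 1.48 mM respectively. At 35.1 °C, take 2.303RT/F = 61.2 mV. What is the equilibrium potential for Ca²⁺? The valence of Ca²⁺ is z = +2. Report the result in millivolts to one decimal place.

E = (61.2/z) · log₁₀([Ca²⁺]_out/[Ca²⁺]_in) with z = +2.
= (61.2/2) · log₁₀(1.48/0.000131) = 30.60 · log₁₀(1.13e+04)
= 30.60 · (4.0530) = 124.02 mV

124.0 mV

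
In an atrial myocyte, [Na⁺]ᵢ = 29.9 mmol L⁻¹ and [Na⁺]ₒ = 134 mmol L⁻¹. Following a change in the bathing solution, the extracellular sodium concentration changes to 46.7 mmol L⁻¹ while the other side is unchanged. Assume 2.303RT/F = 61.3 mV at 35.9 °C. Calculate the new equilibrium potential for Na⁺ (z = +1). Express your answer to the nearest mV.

12 mV

After the shift: [Na⁺]_out = 46.7, [Na⁺]_in = 29.9 mmol L⁻¹.
E_new = (61.3/1)·log₁₀(46.7/29.9) = 61.30 · (0.1936) = 11.87 mV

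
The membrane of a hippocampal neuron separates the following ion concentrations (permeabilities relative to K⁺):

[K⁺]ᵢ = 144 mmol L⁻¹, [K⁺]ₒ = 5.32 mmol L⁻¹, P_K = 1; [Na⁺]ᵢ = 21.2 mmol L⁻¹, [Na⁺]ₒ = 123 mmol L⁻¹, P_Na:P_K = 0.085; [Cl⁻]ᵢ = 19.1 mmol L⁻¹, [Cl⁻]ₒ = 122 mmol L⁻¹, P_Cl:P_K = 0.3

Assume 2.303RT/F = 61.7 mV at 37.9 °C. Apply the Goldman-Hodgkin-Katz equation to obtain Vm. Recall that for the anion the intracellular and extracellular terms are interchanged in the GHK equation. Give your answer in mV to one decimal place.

-57.3 mV

Vm = 61.7 · log₁₀[(Σ P·[cation]ₒ + Σ P·[anion]ᵢ) / (Σ P·[cation]ᵢ + Σ P·[anion]ₒ)]
Numerator = 1×5.32 + 0.085×123 + 0.3×19.1 = 21.51
Denominator = 1×144 + 0.085×21.2 + 0.3×122 = 182.4
Vm = 61.7 · log₁₀(0.1179) = 61.7 × (-0.9285) = -57.29 mV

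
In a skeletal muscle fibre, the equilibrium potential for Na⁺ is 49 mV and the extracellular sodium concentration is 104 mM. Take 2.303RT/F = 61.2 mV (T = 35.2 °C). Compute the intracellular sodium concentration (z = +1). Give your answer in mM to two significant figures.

16 mM

Nernst: E = (61.2/1) · log₁₀([out]/[in]), so log₁₀([out]/[in]) = 49.0 × 1 / 61.2 = 0.8007.
[out]/[in] = 10^(0.8007) = 6.319.
[in] = 104 / 6.319 = 16.46 mM.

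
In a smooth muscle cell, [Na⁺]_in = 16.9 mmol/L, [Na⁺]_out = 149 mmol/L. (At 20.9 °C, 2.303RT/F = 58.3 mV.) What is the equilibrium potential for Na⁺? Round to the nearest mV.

55 mV

E = (58.3/z) · log₁₀([Na⁺]_out/[Na⁺]_in) with z = +1.
= (58.3/1) · log₁₀(149/16.9) = 58.30 · log₁₀(8.817)
= 58.30 · (0.9453) = 55.11 mV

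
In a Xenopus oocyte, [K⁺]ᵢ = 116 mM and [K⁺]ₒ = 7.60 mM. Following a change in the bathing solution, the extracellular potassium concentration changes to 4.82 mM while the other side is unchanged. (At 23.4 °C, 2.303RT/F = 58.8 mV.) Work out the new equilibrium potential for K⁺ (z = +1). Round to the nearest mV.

After the shift: [K⁺]_out = 4.82, [K⁺]_in = 116 mM.
E_new = (58.8/1)·log₁₀(4.82/116) = 58.80 · (-1.3814) = -81.23 mV

-81 mV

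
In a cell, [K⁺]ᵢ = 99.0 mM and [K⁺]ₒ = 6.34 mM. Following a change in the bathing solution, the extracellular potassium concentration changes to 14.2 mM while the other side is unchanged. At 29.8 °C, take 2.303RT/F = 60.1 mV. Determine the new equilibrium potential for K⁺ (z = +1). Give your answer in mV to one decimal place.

-50.7 mV

After the shift: [K⁺]_out = 14.2, [K⁺]_in = 99.0 mM.
E_new = (60.1/1)·log₁₀(14.2/99.0) = 60.10 · (-0.8433) = -50.69 mV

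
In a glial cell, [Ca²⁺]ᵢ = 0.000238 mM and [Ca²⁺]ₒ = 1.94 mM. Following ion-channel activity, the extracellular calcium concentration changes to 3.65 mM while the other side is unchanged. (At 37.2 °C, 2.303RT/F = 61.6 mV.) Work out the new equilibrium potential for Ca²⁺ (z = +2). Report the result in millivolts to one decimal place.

128.9 mV

After the shift: [Ca²⁺]_out = 3.65, [Ca²⁺]_in = 0.000238 mM.
E_new = (61.6/2)·log₁₀(3.65/0.000238) = 30.80 · (4.1857) = 128.92 mV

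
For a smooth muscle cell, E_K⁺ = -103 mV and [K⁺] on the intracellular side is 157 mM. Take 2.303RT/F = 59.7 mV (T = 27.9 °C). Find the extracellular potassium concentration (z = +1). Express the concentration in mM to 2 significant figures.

3.0 mM

Nernst: E = (59.7/1) · log₁₀([out]/[in]), so log₁₀([out]/[in]) = -103.0 × 1 / 59.7 = -1.7253.
[out]/[in] = 10^(-1.7253) = 0.01882.
[out] = 0.01882 × 157 = 2.955 mM.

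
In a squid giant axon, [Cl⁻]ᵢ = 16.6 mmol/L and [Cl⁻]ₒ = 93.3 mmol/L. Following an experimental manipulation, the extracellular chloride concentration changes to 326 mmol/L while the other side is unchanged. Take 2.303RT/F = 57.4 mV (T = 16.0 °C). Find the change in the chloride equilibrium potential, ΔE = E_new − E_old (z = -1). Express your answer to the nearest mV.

E_old = (57.4/-1)·log₁₀(93.3/16.6) = -43.04 mV
E_new = (57.4/-1)·log₁₀(326/16.6) = -74.22 mV
ΔE = -74.22 − (-43.04) = -31.19 mV

-31 mV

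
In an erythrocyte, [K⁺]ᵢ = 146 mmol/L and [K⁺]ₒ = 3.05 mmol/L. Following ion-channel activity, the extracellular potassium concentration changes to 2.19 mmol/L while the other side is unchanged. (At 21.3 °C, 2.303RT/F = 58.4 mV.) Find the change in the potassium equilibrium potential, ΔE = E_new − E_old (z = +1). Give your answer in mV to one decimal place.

E_old = (58.4/1)·log₁₀(3.05/146) = -98.12 mV
E_new = (58.4/1)·log₁₀(2.19/146) = -106.52 mV
ΔE = -106.52 − (-98.12) = -8.40 mV

-8.4 mV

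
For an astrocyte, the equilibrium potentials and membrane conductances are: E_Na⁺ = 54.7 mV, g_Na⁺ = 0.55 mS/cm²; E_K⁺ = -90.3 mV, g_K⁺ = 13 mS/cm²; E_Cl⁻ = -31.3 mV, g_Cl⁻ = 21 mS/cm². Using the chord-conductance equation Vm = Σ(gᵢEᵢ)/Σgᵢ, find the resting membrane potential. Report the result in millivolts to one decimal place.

-52.1 mV

Σ gᵢEᵢ = 0.55·(54.7) + 13·(-90.3) + 21·(-31.3) = -1801.12
Σ gᵢ = 0.55 + 13 + 21 = 34.55
Vm = -1801.12 / 34.55 = -52.13 mV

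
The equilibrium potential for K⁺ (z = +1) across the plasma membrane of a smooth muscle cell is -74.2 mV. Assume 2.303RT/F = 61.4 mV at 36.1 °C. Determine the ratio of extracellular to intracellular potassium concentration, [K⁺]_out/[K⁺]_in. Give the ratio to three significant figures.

log₁₀([out]/[in]) = E·z/(61.4) = -74.2 × 1 / 61.4 = -1.2085
[out]/[in] = 10^(-1.2085) = 0.06188

0.0619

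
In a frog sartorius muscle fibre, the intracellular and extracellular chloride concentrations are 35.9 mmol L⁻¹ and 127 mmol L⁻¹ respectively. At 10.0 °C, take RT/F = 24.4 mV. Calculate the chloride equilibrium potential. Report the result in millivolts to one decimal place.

-30.8 mV

E = (24.4/z) · ln([Cl⁻]_out/[Cl⁻]_in) with z = -1.
For an anion, dividing by z = -1 reverses the sign.
= (24.4/-1) · ln(127/35.9) = -24.40 · ln(3.538)
= -24.40 · (1.2634) = -30.83 mV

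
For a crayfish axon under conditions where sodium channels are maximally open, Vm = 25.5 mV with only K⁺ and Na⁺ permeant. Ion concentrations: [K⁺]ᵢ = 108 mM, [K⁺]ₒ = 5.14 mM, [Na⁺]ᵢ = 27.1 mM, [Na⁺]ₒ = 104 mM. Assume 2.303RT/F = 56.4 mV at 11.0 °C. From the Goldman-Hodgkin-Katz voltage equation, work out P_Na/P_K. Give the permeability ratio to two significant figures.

11

Let α = P_Na/P_K. GHK: Vm = 56.4·log₁₀[(Kₒ + α·Naₒ)/(Kᵢ + α·Naᵢ)].
10^(Vm/56.4) = 10^(25.5/56.4) = 2.8322
So 2.8322·(Kᵢ + α·Naᵢ) = Kₒ + α·Naₒ → α = (2.8322·108.0 − 5.14) / (104.0 − 2.8322·27.1)
α = (305.9 − 5.14) / (104.0 − 76.75) = 300.7/27.25 = 11.04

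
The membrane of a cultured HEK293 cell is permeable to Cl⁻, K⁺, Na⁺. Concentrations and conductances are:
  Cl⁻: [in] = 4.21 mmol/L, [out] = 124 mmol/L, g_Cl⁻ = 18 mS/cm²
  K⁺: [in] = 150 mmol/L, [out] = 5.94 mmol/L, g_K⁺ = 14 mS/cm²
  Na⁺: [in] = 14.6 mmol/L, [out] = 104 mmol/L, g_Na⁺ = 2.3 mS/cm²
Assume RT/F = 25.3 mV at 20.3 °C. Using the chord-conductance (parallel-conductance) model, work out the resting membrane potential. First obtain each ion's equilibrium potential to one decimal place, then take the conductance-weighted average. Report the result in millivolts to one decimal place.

E_Cl⁻ = (25.3/-1)·ln(124/4.21) = -85.6 mV
E_K⁺ = (25.3/1)·ln(5.94/150) = -81.7 mV
E_Na⁺ = (25.3/1)·ln(104/14.6) = 49.7 mV
Vm = (Σ gᵢEᵢ)/(Σ gᵢ) = (18·-85.6 + 14·-81.7 + 2.3·49.7) / (18 + 14 + 2.3)
= -2570.29 / 34.3 = -74.94 mV

-74.9 mV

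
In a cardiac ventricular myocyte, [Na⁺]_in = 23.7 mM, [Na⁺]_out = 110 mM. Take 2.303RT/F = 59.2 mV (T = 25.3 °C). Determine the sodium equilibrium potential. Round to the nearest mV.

E = (59.2/z) · log₁₀([Na⁺]_out/[Na⁺]_in) with z = +1.
= (59.2/1) · log₁₀(110/23.7) = 59.20 · log₁₀(4.641)
= 59.20 · (0.6666) = 39.47 mV

39 mV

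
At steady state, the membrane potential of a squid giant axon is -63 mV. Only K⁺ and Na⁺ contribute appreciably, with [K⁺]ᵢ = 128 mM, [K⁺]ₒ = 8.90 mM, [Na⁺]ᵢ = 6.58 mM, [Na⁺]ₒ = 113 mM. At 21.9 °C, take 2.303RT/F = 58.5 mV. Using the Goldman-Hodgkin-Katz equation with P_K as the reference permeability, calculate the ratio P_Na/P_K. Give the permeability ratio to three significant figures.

Let α = P_Na/P_K. GHK: Vm = 58.5·log₁₀[(Kₒ + α·Naₒ)/(Kᵢ + α·Naᵢ)].
10^(Vm/58.5) = 10^(-63.0/58.5) = 0.083768
So 0.083768·(Kᵢ + α·Naᵢ) = Kₒ + α·Naₒ → α = (0.083768·128.0 − 8.9) / (113.0 − 0.083768·6.58)
α = (10.72 − 8.9) / (113.0 − 0.5512) = 1.822/112.4 = 0.01621

0.0162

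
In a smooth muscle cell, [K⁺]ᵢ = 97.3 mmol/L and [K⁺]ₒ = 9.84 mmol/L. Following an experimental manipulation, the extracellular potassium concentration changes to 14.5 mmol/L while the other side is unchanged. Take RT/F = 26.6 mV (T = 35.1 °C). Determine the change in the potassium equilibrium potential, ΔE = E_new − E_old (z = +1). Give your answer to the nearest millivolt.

10 mV

E_old = (26.6/1)·ln(9.84/97.3) = -60.95 mV
E_new = (26.6/1)·ln(14.5/97.3) = -50.64 mV
ΔE = -50.64 − (-60.95) = 10.31 mV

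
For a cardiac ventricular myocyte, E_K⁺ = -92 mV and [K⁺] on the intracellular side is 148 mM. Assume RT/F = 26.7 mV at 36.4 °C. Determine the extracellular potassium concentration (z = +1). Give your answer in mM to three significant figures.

4.72 mM

Nernst: E = (26.7/1) · ln([out]/[in]), so ln([out]/[in]) = -92.0 × 1 / 26.7 = -3.4457.
[out]/[in] = e^(-3.4457) = 0.03188.
[out] = 0.03188 × 148 = 4.719 mM.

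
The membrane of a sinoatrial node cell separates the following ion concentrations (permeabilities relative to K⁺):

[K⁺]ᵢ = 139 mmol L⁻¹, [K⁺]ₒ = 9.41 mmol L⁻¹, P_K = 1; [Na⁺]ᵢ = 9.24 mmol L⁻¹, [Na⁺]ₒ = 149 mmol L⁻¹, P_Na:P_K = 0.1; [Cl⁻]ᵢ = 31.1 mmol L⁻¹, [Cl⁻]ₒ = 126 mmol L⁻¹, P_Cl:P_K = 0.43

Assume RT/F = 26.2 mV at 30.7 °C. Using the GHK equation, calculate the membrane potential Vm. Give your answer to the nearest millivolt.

-43 mV

Vm = 26.2 · ln[(Σ P·[cation]ₒ + Σ P·[anion]ᵢ) / (Σ P·[cation]ᵢ + Σ P·[anion]ₒ)]
Numerator = 1×9.41 + 0.1×149 + 0.43×31.1 = 37.68
Denominator = 1×139 + 0.1×9.24 + 0.43×126 = 194.1
Vm = 26.2 · ln(0.19414) = 26.2 × (-1.6392) = -42.95 mV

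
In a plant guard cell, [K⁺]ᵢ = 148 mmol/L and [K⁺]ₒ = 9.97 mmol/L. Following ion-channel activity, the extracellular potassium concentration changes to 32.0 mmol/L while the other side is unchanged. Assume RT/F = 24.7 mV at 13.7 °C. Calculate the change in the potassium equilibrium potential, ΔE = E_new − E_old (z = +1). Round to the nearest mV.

29 mV

E_old = (24.7/1)·ln(9.97/148) = -66.63 mV
E_new = (24.7/1)·ln(32.0/148) = -37.83 mV
ΔE = -37.83 − (-66.63) = 28.80 mV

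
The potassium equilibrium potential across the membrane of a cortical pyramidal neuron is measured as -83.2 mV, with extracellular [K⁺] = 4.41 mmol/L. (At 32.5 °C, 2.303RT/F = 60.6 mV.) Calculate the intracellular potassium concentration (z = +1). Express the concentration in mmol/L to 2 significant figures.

100 mmol/L

Nernst: E = (60.6/1) · log₁₀([out]/[in]), so log₁₀([out]/[in]) = -83.2 × 1 / 60.6 = -1.3729.
[out]/[in] = 10^(-1.3729) = 0.04237.
[in] = 4.41 / 0.04237 = 104.1 mmol/L.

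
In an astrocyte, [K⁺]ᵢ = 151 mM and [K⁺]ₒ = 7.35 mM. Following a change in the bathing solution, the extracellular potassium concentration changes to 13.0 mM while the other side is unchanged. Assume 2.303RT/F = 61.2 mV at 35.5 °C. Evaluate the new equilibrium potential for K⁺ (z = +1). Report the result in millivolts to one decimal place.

-65.2 mV

After the shift: [K⁺]_out = 13.0, [K⁺]_in = 151 mM.
E_new = (61.2/1)·log₁₀(13.0/151) = 61.20 · (-1.0650) = -65.18 mV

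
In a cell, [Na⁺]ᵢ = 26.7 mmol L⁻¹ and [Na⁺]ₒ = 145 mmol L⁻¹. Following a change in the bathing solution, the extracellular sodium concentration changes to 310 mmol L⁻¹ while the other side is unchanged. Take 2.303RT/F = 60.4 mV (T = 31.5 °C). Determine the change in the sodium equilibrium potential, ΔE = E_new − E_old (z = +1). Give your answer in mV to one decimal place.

E_old = (60.4/1)·log₁₀(145/26.7) = 44.39 mV
E_new = (60.4/1)·log₁₀(310/26.7) = 64.32 mV
ΔE = 64.32 − (44.39) = 19.93 mV

19.9 mV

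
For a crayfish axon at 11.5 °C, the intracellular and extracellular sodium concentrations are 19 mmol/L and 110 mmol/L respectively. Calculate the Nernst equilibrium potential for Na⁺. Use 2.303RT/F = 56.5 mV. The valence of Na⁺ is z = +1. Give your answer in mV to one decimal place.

43.1 mV

E = (56.5/z) · log₁₀([Na⁺]_out/[Na⁺]_in) with z = +1.
= (56.5/1) · log₁₀(110/19) = 56.50 · log₁₀(5.789)
= 56.50 · (0.7626) = 43.09 mV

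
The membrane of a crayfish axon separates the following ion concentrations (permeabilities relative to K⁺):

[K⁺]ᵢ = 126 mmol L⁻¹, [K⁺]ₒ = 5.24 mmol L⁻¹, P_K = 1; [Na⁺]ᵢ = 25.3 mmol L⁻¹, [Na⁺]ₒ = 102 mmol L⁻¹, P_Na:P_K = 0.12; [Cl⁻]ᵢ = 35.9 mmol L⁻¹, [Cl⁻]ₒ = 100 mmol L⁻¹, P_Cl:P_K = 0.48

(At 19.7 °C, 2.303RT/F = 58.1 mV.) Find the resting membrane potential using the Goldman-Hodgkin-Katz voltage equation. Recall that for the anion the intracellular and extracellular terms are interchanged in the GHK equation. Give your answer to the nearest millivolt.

Vm = 58.1 · log₁₀[(Σ P·[cation]ₒ + Σ P·[anion]ᵢ) / (Σ P·[cation]ᵢ + Σ P·[anion]ₒ)]
Numerator = 1×5.24 + 0.12×102 + 0.48×35.9 = 34.71
Denominator = 1×126 + 0.12×25.3 + 0.48×100 = 177
Vm = 58.1 · log₁₀(0.19607) = 58.1 × (-0.7076) = -41.11 mV

-41 mV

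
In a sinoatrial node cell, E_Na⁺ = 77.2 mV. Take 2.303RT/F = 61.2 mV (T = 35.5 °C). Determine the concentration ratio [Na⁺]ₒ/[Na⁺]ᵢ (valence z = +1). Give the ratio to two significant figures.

18

log₁₀([out]/[in]) = E·z/(61.2) = 77.2 × 1 / 61.2 = 1.2614
[out]/[in] = 10^(1.2614) = 18.26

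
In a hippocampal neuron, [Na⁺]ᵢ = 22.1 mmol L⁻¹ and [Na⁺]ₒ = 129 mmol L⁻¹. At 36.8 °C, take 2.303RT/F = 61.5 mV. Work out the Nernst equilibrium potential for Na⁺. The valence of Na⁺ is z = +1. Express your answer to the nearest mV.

47 mV

E = (61.5/z) · log₁₀([Na⁺]_out/[Na⁺]_in) with z = +1.
= (61.5/1) · log₁₀(129/22.1) = 61.50 · log₁₀(5.837)
= 61.50 · (0.7662) = 47.12 mV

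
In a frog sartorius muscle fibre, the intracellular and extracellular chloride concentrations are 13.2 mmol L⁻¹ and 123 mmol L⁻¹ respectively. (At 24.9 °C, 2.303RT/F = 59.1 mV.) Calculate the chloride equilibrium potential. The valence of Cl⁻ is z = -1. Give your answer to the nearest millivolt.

-57 mV

E = (59.1/z) · log₁₀([Cl⁻]_out/[Cl⁻]_in) with z = -1.
For an anion, dividing by z = -1 reverses the sign.
= (59.1/-1) · log₁₀(123/13.2) = -59.10 · log₁₀(9.318)
= -59.10 · (0.9693) = -57.29 mV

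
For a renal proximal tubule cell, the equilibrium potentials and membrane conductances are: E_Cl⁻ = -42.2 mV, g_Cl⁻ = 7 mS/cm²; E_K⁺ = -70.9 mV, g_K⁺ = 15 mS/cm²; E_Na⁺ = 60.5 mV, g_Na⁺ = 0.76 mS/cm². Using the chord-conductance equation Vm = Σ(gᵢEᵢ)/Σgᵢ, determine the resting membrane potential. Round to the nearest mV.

-58 mV

Σ gᵢEᵢ = 7·(-42.2) + 15·(-70.9) + 0.76·(60.5) = -1312.92
Σ gᵢ = 7 + 15 + 0.76 = 22.76
Vm = -1312.92 / 22.76 = -57.69 mV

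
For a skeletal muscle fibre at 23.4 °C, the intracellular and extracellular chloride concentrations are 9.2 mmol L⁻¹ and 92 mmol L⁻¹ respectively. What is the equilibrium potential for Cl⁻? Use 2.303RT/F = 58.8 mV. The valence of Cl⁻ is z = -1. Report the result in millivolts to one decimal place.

-58.8 mV

E = (58.8/z) · log₁₀([Cl⁻]_out/[Cl⁻]_in) with z = -1.
For an anion, dividing by z = -1 reverses the sign.
= (58.8/-1) · log₁₀(92/9.2) = -58.80 · log₁₀(10)
= -58.80 · (1.0000) = -58.80 mV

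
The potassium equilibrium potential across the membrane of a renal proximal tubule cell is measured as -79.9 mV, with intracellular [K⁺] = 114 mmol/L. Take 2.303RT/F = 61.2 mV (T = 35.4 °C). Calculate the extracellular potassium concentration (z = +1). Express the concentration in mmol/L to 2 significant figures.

5.6 mmol/L

Nernst: E = (61.2/1) · log₁₀([out]/[in]), so log₁₀([out]/[in]) = -79.9 × 1 / 61.2 = -1.3056.
[out]/[in] = 10^(-1.3056) = 0.04948.
[out] = 0.04948 × 114 = 5.641 mmol/L.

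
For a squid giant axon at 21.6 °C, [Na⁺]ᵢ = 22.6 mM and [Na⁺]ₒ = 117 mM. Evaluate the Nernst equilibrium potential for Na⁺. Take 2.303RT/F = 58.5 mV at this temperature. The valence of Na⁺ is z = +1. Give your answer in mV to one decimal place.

E = (58.5/z) · log₁₀([Na⁺]_out/[Na⁺]_in) with z = +1.
= (58.5/1) · log₁₀(117/22.6) = 58.50 · log₁₀(5.177)
= 58.50 · (0.7141) = 41.77 mV

41.8 mV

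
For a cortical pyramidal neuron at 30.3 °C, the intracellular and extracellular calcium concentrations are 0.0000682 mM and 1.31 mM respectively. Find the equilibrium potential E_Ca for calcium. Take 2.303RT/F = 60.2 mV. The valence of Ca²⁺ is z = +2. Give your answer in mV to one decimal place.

E = (60.2/z) · log₁₀([Ca²⁺]_out/[Ca²⁺]_in) with z = +2.
= (60.2/2) · log₁₀(1.31/0.0000682) = 30.10 · log₁₀(1.921e+04)
= 30.10 · (4.2835) = 128.93 mV

128.9 mV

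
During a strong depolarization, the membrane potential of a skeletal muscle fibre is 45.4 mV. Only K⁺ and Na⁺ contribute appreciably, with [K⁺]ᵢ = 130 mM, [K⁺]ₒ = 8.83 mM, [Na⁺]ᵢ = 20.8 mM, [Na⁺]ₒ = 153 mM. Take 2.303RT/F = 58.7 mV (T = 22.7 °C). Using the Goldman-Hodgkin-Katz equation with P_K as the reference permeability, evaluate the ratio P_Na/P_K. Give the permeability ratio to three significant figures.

25.8

Let α = P_Na/P_K. GHK: Vm = 58.7·log₁₀[(Kₒ + α·Naₒ)/(Kᵢ + α·Naᵢ)].
10^(Vm/58.7) = 10^(45.4/58.7) = 5.935
So 5.935·(Kᵢ + α·Naᵢ) = Kₒ + α·Naₒ → α = (5.935·130.0 − 8.83) / (153.0 − 5.935·20.8)
α = (771.6 − 8.83) / (153.0 − 123.4) = 762.7/29.55 = 25.81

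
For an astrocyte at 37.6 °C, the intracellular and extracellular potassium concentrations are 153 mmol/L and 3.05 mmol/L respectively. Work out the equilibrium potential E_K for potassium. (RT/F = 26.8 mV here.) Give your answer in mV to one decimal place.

E = (26.8/z) · ln([K⁺]_out/[K⁺]_in) with z = +1.
= (26.8/1) · ln(3.05/153) = 26.80 · ln(0.01993)
= 26.80 · (-3.9153) = -104.93 mV

-104.9 mV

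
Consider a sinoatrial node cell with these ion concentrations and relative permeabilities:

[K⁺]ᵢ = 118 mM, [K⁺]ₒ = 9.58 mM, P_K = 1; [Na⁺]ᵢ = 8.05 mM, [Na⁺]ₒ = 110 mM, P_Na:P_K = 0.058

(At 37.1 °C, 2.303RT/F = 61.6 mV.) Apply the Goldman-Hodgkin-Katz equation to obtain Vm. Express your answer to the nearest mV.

Vm = 61.6 · log₁₀[(Σ P·[cation]ₒ + Σ P·[anion]ᵢ) / (Σ P·[cation]ᵢ + Σ P·[anion]ₒ)]
Numerator = 1×9.58 + 0.058×110 = 15.96
Denominator = 1×118 + 0.058×8.05 = 118.5
Vm = 61.6 · log₁₀(0.13472) = 61.6 × (-0.8706) = -53.63 mV

-54 mV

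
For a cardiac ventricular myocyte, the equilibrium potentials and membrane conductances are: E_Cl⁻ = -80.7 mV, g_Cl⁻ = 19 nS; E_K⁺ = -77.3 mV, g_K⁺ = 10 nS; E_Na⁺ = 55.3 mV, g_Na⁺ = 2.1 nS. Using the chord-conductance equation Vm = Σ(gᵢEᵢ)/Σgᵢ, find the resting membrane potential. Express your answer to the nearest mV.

Σ gᵢEᵢ = 19·(-80.7) + 10·(-77.3) + 2.1·(55.3) = -2190.17
Σ gᵢ = 19 + 10 + 2.1 = 31.1
Vm = -2190.17 / 31.1 = -70.42 mV

-70 mV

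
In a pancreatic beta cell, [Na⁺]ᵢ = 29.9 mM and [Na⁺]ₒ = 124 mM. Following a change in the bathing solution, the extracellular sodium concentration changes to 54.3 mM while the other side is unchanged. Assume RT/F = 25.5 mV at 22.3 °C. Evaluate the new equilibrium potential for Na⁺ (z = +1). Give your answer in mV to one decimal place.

After the shift: [Na⁺]_out = 54.3, [Na⁺]_in = 29.9 mM.
E_new = (25.5/1)·ln(54.3/29.9) = 25.50 · (0.5967) = 15.21 mV

15.2 mV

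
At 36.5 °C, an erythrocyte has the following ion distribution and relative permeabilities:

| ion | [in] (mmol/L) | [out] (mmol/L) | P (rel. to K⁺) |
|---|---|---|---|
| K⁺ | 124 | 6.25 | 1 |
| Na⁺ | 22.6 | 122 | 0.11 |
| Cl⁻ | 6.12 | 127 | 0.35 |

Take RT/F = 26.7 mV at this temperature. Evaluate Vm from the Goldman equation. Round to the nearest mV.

-55 mV

Vm = 26.7 · ln[(Σ P·[cation]ₒ + Σ P·[anion]ᵢ) / (Σ P·[cation]ᵢ + Σ P·[anion]ₒ)]
Numerator = 1×6.25 + 0.11×122 + 0.35×6.12 = 21.81
Denominator = 1×124 + 0.11×22.6 + 0.35×127 = 170.9
Vm = 26.7 · ln(0.1276) = 26.7 × (-2.0588) = -54.97 mV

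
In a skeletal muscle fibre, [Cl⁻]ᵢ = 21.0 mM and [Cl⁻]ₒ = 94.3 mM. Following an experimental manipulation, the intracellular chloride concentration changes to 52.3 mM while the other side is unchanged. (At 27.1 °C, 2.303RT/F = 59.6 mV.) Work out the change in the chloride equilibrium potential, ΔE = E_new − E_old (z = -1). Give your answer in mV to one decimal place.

23.6 mV

E_old = (59.6/-1)·log₁₀(94.3/21.0) = -38.88 mV
E_new = (59.6/-1)·log₁₀(94.3/52.3) = -15.26 mV
ΔE = -15.26 − (-38.88) = 23.62 mV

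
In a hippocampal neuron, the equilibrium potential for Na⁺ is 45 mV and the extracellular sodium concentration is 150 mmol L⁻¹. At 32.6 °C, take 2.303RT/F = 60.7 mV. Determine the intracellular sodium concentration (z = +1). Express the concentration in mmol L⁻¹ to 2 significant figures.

27 mmol L⁻¹

Nernst: E = (60.7/1) · log₁₀([out]/[in]), so log₁₀([out]/[in]) = 45.0 × 1 / 60.7 = 0.7414.
[out]/[in] = 10^(0.7414) = 5.513.
[in] = 150 / 5.513 = 27.21 mmol L⁻¹.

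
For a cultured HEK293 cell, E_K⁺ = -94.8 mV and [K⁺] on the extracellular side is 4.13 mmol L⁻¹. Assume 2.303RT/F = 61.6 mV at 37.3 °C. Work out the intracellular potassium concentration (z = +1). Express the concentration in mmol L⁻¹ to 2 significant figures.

140 mmol L⁻¹

Nernst: E = (61.6/1) · log₁₀([out]/[in]), so log₁₀([out]/[in]) = -94.8 × 1 / 61.6 = -1.5390.
[out]/[in] = 10^(-1.5390) = 0.02891.
[in] = 4.13 / 0.02891 = 142.9 mmol L⁻¹.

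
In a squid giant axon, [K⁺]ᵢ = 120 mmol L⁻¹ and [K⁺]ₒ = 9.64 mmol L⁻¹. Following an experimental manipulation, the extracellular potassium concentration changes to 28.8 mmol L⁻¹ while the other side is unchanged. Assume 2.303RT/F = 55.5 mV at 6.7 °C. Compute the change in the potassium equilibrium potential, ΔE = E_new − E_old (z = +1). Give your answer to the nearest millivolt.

26 mV

E_old = (55.5/1)·log₁₀(9.64/120) = -60.78 mV
E_new = (55.5/1)·log₁₀(28.8/120) = -34.40 mV
ΔE = -34.40 − (-60.78) = 26.38 mV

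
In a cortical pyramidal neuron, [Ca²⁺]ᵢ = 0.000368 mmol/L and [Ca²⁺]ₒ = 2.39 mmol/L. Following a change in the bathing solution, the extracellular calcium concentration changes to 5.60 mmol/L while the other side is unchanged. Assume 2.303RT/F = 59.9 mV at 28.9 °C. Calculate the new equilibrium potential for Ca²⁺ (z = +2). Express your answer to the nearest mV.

125 mV

After the shift: [Ca²⁺]_out = 5.60, [Ca²⁺]_in = 0.000368 mmol/L.
E_new = (59.9/2)·log₁₀(5.60/0.000368) = 29.95 · (4.1823) = 125.26 mV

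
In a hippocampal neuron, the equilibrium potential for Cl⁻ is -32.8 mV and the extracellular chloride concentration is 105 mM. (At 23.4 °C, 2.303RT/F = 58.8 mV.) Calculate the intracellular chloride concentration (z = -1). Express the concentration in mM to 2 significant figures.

29 mM

Nernst: E = (58.8/-1) · log₁₀([out]/[in]), so log₁₀([out]/[in]) = -32.8 × -1 / 58.8 = 0.5578.
[out]/[in] = 10^(0.5578) = 3.613.
[in] = 105 / 3.613 = 29.06 mM.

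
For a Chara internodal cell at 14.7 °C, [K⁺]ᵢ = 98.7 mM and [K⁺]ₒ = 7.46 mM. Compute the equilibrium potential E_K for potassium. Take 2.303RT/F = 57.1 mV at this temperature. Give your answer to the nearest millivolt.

E = (57.1/z) · log₁₀([K⁺]_out/[K⁺]_in) with z = +1.
= (57.1/1) · log₁₀(7.46/98.7) = 57.10 · log₁₀(0.07558)
= 57.10 · (-1.1216) = -64.04 mV

-64 mV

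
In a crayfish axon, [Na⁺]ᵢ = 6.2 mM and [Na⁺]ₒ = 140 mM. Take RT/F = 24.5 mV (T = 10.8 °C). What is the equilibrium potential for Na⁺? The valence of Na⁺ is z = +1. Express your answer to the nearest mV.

76 mV

E = (24.5/z) · ln([Na⁺]_out/[Na⁺]_in) with z = +1.
= (24.5/1) · ln(140/6.2) = 24.50 · ln(22.58)
= 24.50 · (3.1171) = 76.37 mV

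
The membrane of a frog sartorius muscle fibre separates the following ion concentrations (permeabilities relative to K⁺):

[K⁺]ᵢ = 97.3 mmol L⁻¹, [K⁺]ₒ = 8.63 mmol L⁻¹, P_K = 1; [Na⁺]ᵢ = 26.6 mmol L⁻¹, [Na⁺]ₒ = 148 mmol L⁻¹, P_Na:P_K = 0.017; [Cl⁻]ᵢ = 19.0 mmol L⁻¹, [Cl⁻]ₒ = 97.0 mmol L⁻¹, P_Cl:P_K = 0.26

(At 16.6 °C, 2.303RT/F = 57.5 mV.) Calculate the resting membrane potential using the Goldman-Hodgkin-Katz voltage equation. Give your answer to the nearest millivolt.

Vm = 57.5 · log₁₀[(Σ P·[cation]ₒ + Σ P·[anion]ᵢ) / (Σ P·[cation]ᵢ + Σ P·[anion]ₒ)]
Numerator = 1×8.63 + 0.017×148 + 0.26×19.0 = 16.09
Denominator = 1×97.3 + 0.017×26.6 + 0.26×97.0 = 123
Vm = 57.5 · log₁₀(0.13081) = 57.5 × (-0.8834) = -50.79 mV

-51 mV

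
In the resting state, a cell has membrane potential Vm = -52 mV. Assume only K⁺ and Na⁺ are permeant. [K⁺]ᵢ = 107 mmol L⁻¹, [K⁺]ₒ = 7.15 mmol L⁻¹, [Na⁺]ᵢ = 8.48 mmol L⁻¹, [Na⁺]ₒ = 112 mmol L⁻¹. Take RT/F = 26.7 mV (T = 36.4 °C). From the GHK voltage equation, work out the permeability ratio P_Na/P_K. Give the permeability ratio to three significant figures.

Let α = P_Na/P_K. GHK: Vm = 26.7·ln[(Kₒ + α·Naₒ)/(Kᵢ + α·Naᵢ)].
e^(Vm/26.7) = e^(-52.0/26.7) = 0.14262
So 0.14262·(Kᵢ + α·Naᵢ) = Kₒ + α·Naₒ → α = (0.14262·107.0 − 7.15) / (112.0 − 0.14262·8.48)
α = (15.26 − 7.15) / (112.0 − 1.209) = 8.11/110.8 = 0.07321

0.0732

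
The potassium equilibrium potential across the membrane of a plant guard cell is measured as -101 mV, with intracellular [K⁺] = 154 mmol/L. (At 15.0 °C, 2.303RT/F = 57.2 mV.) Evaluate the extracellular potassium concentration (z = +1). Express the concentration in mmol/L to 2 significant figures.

2.6 mmol/L

Nernst: E = (57.2/1) · log₁₀([out]/[in]), so log₁₀([out]/[in]) = -101.0 × 1 / 57.2 = -1.7657.
[out]/[in] = 10^(-1.7657) = 0.01715.
[out] = 0.01715 × 154 = 2.641 mmol/L.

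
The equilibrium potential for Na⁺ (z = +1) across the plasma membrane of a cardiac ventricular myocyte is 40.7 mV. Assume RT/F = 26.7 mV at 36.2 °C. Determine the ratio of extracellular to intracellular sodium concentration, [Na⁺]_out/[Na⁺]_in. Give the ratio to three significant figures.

4.59

ln([out]/[in]) = E·z/(26.7) = 40.7 × 1 / 26.7 = 1.5243
[out]/[in] = e^(1.5243) = 4.592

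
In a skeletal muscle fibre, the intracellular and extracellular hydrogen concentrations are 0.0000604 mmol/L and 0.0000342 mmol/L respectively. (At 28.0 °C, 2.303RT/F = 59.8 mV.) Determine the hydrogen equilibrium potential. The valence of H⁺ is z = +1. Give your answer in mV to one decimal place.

-14.8 mV

E = (59.8/z) · log₁₀([H⁺]_out/[H⁺]_in) with z = +1.
= (59.8/1) · log₁₀(0.0000342/0.0000604) = 59.80 · log₁₀(0.5662)
= 59.80 · (-0.2470) = -14.77 mV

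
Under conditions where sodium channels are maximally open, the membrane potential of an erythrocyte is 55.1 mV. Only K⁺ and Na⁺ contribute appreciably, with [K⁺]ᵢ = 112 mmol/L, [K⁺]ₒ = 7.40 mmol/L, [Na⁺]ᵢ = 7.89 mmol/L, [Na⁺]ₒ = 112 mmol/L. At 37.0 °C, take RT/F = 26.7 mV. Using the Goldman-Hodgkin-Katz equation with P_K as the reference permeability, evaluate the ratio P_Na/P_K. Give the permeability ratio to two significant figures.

18

Let α = P_Na/P_K. GHK: Vm = 26.7·ln[(Kₒ + α·Naₒ)/(Kᵢ + α·Naᵢ)].
e^(Vm/26.7) = e^(55.1/26.7) = 7.8748
So 7.8748·(Kᵢ + α·Naᵢ) = Kₒ + α·Naₒ → α = (7.8748·112.0 − 7.4) / (112.0 − 7.8748·7.89)
α = (882 − 7.4) / (112.0 − 62.13) = 874.6/49.87 = 17.54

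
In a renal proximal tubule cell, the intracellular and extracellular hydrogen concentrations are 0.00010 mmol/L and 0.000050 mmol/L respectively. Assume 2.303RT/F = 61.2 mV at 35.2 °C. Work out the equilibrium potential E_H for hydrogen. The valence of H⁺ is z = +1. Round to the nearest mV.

E = (61.2/z) · log₁₀([H⁺]_out/[H⁺]_in) with z = +1.
= (61.2/1) · log₁₀(0.000050/0.00010) = 61.20 · log₁₀(0.5)
= 61.20 · (-0.3010) = -18.42 mV

-18 mV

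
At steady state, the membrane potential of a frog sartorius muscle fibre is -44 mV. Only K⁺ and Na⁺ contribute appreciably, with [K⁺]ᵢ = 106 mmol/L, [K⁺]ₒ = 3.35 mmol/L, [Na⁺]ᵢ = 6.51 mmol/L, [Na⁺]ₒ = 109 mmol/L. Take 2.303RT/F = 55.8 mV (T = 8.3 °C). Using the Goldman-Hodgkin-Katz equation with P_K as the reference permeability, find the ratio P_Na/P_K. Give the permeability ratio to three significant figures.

Let α = P_Na/P_K. GHK: Vm = 55.8·log₁₀[(Kₒ + α·Naₒ)/(Kᵢ + α·Naᵢ)].
10^(Vm/55.8) = 10^(-44.0/55.8) = 0.16273
So 0.16273·(Kᵢ + α·Naᵢ) = Kₒ + α·Naₒ → α = (0.16273·106.0 − 3.35) / (109.0 − 0.16273·6.51)
α = (17.25 − 3.35) / (109.0 − 1.059) = 13.9/107.9 = 0.1288

0.129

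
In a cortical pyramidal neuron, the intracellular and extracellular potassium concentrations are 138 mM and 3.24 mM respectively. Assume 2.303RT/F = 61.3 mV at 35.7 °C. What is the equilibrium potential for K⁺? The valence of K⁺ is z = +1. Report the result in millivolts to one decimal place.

E = (61.3/z) · log₁₀([K⁺]_out/[K⁺]_in) with z = +1.
= (61.3/1) · log₁₀(3.24/138) = 61.30 · log₁₀(0.02348)
= 61.30 · (-1.6293) = -99.88 mV

-99.9 mV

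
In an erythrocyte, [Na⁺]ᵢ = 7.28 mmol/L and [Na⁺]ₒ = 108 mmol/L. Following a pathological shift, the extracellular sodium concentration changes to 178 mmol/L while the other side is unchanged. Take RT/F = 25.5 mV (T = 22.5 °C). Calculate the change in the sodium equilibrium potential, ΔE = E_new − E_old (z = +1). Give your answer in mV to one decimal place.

E_old = (25.5/1)·ln(108/7.28) = 68.77 mV
E_new = (25.5/1)·ln(178/7.28) = 81.51 mV
ΔE = 81.51 − (68.77) = 12.74 mV

12.7 mV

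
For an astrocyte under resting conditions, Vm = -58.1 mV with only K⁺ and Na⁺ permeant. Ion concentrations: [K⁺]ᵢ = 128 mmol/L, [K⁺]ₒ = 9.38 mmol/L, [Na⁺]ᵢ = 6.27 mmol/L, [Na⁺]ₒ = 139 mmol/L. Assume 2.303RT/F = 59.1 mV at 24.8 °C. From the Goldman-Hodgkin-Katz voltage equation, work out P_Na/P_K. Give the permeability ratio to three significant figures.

0.0284

Let α = P_Na/P_K. GHK: Vm = 59.1·log₁₀[(Kₒ + α·Naₒ)/(Kᵢ + α·Naᵢ)].
10^(Vm/59.1) = 10^(-58.1/59.1) = 0.10397
So 0.10397·(Kᵢ + α·Naᵢ) = Kₒ + α·Naₒ → α = (0.10397·128.0 − 9.38) / (139.0 − 0.10397·6.27)
α = (13.31 − 9.38) / (139.0 − 0.6519) = 3.929/138.3 = 0.0284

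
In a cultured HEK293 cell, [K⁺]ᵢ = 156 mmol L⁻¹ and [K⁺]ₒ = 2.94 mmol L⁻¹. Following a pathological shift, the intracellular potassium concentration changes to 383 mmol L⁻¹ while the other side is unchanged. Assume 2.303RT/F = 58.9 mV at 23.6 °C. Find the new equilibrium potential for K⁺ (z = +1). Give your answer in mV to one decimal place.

-124.6 mV

After the shift: [K⁺]_out = 2.94, [K⁺]_in = 383 mmol L⁻¹.
E_new = (58.9/1)·log₁₀(2.94/383) = 58.90 · (-2.1149) = -124.56 mV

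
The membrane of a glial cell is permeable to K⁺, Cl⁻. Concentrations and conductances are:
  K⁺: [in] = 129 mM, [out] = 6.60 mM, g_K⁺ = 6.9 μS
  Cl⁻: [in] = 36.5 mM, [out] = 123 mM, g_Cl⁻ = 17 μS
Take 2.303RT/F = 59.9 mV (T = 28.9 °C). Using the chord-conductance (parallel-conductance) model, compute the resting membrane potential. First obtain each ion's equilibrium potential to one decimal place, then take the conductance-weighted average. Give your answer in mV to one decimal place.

E_K⁺ = (59.9/1)·log₁₀(6.60/129) = -77.3 mV
E_Cl⁻ = (59.9/-1)·log₁₀(123/36.5) = -31.6 mV
Vm = (Σ gᵢEᵢ)/(Σ gᵢ) = (6.9·-77.3 + 17·-31.6) / (6.9 + 17)
= -1070.57 / 23.9 = -44.79 mV

-44.8 mV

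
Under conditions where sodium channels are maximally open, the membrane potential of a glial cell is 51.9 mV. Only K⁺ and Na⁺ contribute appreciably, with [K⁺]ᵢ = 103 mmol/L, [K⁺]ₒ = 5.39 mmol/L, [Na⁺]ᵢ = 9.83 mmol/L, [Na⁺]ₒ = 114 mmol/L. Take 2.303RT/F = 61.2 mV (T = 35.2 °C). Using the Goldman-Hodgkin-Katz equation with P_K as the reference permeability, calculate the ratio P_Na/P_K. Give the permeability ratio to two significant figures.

16

Let α = P_Na/P_K. GHK: Vm = 61.2·log₁₀[(Kₒ + α·Naₒ)/(Kᵢ + α·Naᵢ)].
10^(Vm/61.2) = 10^(51.9/61.2) = 7.0476
So 7.0476·(Kᵢ + α·Naᵢ) = Kₒ + α·Naₒ → α = (7.0476·103.0 − 5.39) / (114.0 − 7.0476·9.83)
α = (725.9 − 5.39) / (114.0 − 69.28) = 720.5/44.72 = 16.11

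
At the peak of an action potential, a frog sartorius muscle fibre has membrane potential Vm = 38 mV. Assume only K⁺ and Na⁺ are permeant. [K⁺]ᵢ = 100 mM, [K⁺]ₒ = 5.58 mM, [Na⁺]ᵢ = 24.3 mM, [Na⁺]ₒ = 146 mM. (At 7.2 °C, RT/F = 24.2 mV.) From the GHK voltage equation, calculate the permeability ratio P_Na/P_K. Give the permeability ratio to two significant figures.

16

Let α = P_Na/P_K. GHK: Vm = 24.2·ln[(Kₒ + α·Naₒ)/(Kᵢ + α·Naᵢ)].
e^(Vm/24.2) = e^(38.0/24.2) = 4.8078
So 4.8078·(Kᵢ + α·Naᵢ) = Kₒ + α·Naₒ → α = (4.8078·100.0 − 5.58) / (146.0 − 4.8078·24.3)
α = (480.8 − 5.58) / (146.0 − 116.8) = 475.2/29.17 = 16.29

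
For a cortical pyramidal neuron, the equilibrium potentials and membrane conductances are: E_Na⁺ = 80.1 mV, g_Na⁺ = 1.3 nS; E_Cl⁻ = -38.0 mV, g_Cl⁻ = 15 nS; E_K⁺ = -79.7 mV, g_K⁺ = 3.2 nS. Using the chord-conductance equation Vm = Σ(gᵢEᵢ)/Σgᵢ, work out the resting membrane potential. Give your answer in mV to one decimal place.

-37.0 mV

Σ gᵢEᵢ = 1.3·(80.1) + 15·(-38.0) + 3.2·(-79.7) = -720.91
Σ gᵢ = 1.3 + 15 + 3.2 = 19.5
Vm = -720.91 / 19.5 = -36.97 mV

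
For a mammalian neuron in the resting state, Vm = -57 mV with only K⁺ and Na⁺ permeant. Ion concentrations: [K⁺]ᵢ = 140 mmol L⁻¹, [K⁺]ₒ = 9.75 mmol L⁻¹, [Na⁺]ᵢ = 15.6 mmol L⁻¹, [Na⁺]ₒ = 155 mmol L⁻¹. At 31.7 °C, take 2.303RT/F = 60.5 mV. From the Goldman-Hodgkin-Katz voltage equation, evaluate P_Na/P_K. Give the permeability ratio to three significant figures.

Let α = P_Na/P_K. GHK: Vm = 60.5·log₁₀[(Kₒ + α·Naₒ)/(Kᵢ + α·Naᵢ)].
10^(Vm/60.5) = 10^(-57.0/60.5) = 0.11425
So 0.11425·(Kᵢ + α·Naᵢ) = Kₒ + α·Naₒ → α = (0.11425·140.0 − 9.75) / (155.0 − 0.11425·15.6)
α = (15.99 − 9.75) / (155.0 − 1.782) = 6.245/153.2 = 0.04076

0.0408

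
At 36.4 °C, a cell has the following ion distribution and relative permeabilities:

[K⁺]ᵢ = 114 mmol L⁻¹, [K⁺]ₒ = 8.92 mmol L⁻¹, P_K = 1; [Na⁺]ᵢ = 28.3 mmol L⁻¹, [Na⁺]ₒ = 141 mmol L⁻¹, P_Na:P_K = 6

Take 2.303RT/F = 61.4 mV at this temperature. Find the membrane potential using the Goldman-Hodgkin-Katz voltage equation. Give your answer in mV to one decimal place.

Vm = 61.4 · log₁₀[(Σ P·[cation]ₒ + Σ P·[anion]ᵢ) / (Σ P·[cation]ᵢ + Σ P·[anion]ₒ)]
Numerator = 1×8.92 + 6×141 = 854.9
Denominator = 1×114 + 6×28.3 = 283.8
Vm = 61.4 · log₁₀(3.0124) = 61.4 × (0.4789) = 29.41 mV

29.4 mV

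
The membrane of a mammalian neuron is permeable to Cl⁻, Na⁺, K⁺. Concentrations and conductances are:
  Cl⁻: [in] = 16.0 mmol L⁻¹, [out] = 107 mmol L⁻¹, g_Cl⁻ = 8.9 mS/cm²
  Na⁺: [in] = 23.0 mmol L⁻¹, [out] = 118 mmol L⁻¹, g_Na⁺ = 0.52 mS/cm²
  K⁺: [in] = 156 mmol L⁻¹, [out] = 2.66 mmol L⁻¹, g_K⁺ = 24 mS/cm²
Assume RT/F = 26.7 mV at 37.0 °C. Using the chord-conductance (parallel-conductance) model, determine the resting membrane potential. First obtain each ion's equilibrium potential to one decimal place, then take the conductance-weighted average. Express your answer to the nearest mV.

-91 mV

E_Cl⁻ = (26.7/-1)·ln(107/16.0) = -50.7 mV
E_Na⁺ = (26.7/1)·ln(118/23.0) = 43.7 mV
E_K⁺ = (26.7/1)·ln(2.66/156) = -108.7 mV
Vm = (Σ gᵢEᵢ)/(Σ gᵢ) = (8.9·-50.7 + 0.52·43.7 + 24·-108.7) / (8.9 + 0.52 + 24)
= -3037.31 / 33.42 = -90.88 mV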